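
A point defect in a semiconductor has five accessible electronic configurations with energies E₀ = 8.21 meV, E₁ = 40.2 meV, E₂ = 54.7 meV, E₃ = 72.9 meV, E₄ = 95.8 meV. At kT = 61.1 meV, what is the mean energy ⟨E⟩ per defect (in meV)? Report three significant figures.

Eᵢ/kT = 0.13437, 0.65794, 0.89525, 1.1931, 1.5679.
Z = Σ e^(−Eᵢ/kT) = e^(−0.13437) + e^(−0.65794) + e^(−0.89525) + e^(−1.1931) + e^(−1.5679) = 0.87427 + 0.51792 + 0.40851 + 0.30328 + 0.20848 = 2.3125.
⟨E⟩ = Σ Eᵢ e^(−Eᵢ/kT) / Z = (8.21·0.87427 + 40.2·0.51792 + 54.7·0.40851 + 72.9·0.30328 + 95.8·0.20848) / 2.3125 = 40.0 meV.

40.0 meV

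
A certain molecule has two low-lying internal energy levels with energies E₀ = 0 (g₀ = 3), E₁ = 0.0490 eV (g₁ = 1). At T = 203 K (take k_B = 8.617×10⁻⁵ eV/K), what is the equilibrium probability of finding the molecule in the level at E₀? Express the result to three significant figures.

0.980

k_BT = 8.617×10⁻⁵ × 203 K = 0.017493 eV.
Eᵢ/kT = 0, 2.8011.
Z = Σ gᵢe^(−Eᵢ/kT) = 3·e^(−0) + 1·e^(−2.8011) = 3.0000 + 0.060743 = 3.0607.
P₀ = g₀ e^(−E₀/kT) / Z = 3.0000/3.0607 = 0.980.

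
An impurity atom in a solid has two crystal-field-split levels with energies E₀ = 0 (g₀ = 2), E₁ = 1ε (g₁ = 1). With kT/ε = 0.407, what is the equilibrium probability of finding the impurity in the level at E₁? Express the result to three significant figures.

0.0411

Eᵢ/kT = 0, 2.4570.
Z = Σ gᵢe^(−Eᵢ/kT) = 2·e^(−0) + 1·e^(−2.4570) = 2.0000 + 0.085692 = 2.0857.
P₁ = g₁ e^(−E₁/kT) / Z = 0.085692/2.0857 = 0.0411.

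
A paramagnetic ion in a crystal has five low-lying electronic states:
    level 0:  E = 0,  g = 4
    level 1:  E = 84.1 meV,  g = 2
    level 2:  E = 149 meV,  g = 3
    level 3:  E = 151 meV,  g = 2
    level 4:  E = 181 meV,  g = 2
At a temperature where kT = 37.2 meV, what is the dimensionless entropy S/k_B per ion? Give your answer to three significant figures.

Eᵢ/kT = 0, 2.2608, 4.0054, 4.0591, 4.8656.
Z = Σ gᵢe^(−Eᵢ/kT) = 4·e^(−0) + 2·e^(−2.2608) + 3·e^(−4.0054) + 2·e^(−4.0591) + 2·e^(−4.8656) = 4.0000 + 0.20853 + 0.054651 + 0.034529 + 0.015414 = 4.3131.
⟨E⟩ = Σ EᵢPᵢ = 7.8097 meV.
S/k_B = ln Z + ⟨E⟩/kT = ln(4.3131) + 7.8097/37.2 = 1.4617 + 0.20994 = 1.67.

1.67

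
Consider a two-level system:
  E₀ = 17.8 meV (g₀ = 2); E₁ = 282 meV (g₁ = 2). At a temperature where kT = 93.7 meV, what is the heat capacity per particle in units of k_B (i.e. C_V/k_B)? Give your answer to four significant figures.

Eᵢ/kT = 0.189968, 3.00961.
Z = Σ gᵢe^(−Eᵢ/kT) = 2·e^(−0.189968) + 2·e^(−3.00961) = 1.65397 + 0.0986218 = 1.75259.
⟨E⟩ = 32.6671 meV, ⟨E²⟩ = 4773.99 meV².
C_V/k_B = (⟨E²⟩ − ⟨E⟩²)/(kT)² = (4773.99 − 1067.14)/8779.69 = 0.4222.

0.4222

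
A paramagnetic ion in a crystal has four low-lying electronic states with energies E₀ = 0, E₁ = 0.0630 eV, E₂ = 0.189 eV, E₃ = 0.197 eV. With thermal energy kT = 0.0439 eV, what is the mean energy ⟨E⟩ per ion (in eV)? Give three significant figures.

0.0157 eV

Eᵢ/kT = 0, 1.4351, 4.3052, 4.4875.
Z = Σ e^(−Eᵢ/kT) = e^(−0) + e^(−1.4351) + e^(−4.3052) + e^(−4.4875) = 1.0000 + 0.23809 + 0.013498 + 0.011249 = 1.2628.
⟨E⟩ = Σ Eᵢ e^(−Eᵢ/kT) / Z = (0·1.0000 + 0.0630·0.23809 + 0.189·0.013498 + 0.197·0.011249) / 1.2628 = 0.0157 eV.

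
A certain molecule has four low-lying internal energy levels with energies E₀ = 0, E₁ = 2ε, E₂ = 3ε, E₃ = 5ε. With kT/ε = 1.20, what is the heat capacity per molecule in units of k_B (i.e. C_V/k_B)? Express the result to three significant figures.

Eᵢ/kT = 0, 1.6667, 2.5000, 4.1667.
Z = Σ e^(−Eᵢ/kT) = e^(−0) + e^(−1.6667) + e^(−2.5000) + e^(−4.1667) = 1.0000 + 0.18887 + 0.082085 + 0.015503 = 1.2865.
⟨E⟩ = 0.54529 ε, ⟨E²⟩ = 1.4627 ε².
C_V/k_B = (⟨E²⟩ − ⟨E⟩²)/(kT)² = (1.4627 − 0.29734)/1.4400 = 0.809.

0.809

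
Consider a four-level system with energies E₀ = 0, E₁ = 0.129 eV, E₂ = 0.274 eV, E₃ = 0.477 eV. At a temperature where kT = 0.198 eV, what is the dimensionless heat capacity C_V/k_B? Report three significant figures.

0.422

Eᵢ/kT = 0, 0.65152, 1.3838, 2.4091.
Z = Σ e^(−Eᵢ/kT) = e^(−0) + e^(−0.65152) + e^(−1.3838) + e^(−2.4091) = 1.0000 + 0.52125 + 0.25062 + 0.089896 = 1.8618.
⟨E⟩ = 0.096032 eV, ⟨E²⟩ = 0.025751 eV².
C_V/k_B = (⟨E²⟩ − ⟨E⟩²)/(kT)² = (0.025751 − 0.0092221)/0.039204 = 0.422.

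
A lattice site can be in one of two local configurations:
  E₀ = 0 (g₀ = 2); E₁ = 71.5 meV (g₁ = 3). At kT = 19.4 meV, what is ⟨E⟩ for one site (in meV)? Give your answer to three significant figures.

Eᵢ/kT = 0, 3.6856.
Z = Σ gᵢe^(−Eᵢ/kT) = 2·e^(−0) + 3·e^(−3.6856) = 2.0000 + 0.075246 = 2.0752.
⟨E⟩ = Σ Eᵢ gᵢe^(−Eᵢ/kT) / Z = (0·2.0000 + 71.5·0.075246) / 2.0752 = 2.59 meV.

2.59 meV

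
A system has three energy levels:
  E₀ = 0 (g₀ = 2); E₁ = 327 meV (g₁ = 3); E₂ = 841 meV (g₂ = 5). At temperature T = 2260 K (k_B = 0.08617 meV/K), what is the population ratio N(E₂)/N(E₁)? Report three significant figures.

0.119

k_BT = 0.08617 × 2260 K = 194.74 meV.
n₂/n₁ = (g₂/g₁) exp[−(E₂−E₁)/kT] = (5/3) × exp(−(514 meV)/(194.74 meV)) = (5/3) × exp(-2.6394) = 0.119.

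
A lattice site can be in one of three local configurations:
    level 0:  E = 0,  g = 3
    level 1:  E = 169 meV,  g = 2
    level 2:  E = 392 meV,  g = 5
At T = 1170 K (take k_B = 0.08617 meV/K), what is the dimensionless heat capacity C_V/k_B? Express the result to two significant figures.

k_BT = 0.08617 × 1170 K = 100.8 meV.
Eᵢ/kT = 0, 1.677, 3.889.
Z = Σ gᵢe^(−Eᵢ/kT) = 3·e^(−0) + 2·e^(−1.677) + 5·e^(−3.889) = 3.000 + 0.3739 + 0.1023 = 3.476.
⟨E⟩ = 29.72 meV, ⟨E²⟩ = 7595 meV².
C_V/k_B = (⟨E²⟩ − ⟨E⟩²)/(kT)² = (7595 − 883.3)/10160 = 0.66.

0.66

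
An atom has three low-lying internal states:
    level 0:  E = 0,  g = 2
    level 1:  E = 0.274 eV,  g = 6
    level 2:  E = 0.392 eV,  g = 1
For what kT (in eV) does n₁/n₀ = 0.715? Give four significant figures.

0.1911 eV

n₁/n₀ = (g₁/g₀) exp[−(E₁−E₀)/kT] = 0.715.
⇒ (E₁−E₀)/kT = ln((6/2)/0.715) = ln(4.19580) = 1.43408.
kT = 0.274 eV / 1.43408 = 0.1911 eV.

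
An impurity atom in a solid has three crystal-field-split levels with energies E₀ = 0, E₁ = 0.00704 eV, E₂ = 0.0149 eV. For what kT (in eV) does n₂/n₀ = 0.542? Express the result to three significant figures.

n₂/n₀ = exp[−(E₂−E₀)/kT] = 0.542.
⇒ (E₂−E₀)/kT = ln(1/0.542) = ln(1.8450) = 0.61248.
kT = 0.0149 eV / 0.61248 = 0.0243 eV.

0.0243 eV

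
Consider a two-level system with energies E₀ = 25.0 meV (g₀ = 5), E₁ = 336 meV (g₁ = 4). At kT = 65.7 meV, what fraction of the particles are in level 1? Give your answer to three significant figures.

0.00699

Eᵢ/kT = 0.38052, 5.1142.
Z = Σ gᵢe^(−Eᵢ/kT) = 5·e^(−0.38052) + 4·e^(−5.1142) = 3.4175 + 0.024043 = 3.4415.
P₁ = g₁ e^(−E₁/kT) / Z = 0.024043/3.4415 = 0.00699.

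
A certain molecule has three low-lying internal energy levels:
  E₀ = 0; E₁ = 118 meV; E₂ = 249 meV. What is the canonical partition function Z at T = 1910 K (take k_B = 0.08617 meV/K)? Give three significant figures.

k_BT = 0.08617 × 1910 K = 164.58 meV.
Eᵢ/kT = 0, 0.71698, 1.5129.
Z = Σ e^(−Eᵢ/kT) = e^(−0) + e^(−0.71698) + e^(−1.5129) = 1.0000 + 0.48822 + 0.22027 = 1.7085.

Z = 1.71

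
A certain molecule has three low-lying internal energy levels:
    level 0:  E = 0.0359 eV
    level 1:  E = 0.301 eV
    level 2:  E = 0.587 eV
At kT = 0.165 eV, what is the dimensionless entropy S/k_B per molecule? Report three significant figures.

0.568

Eᵢ/kT = 0.21758, 1.8242, 3.5576.
Z = Σ e^(−Eᵢ/kT) = e^(−0.21758) + e^(−1.8242) + e^(−3.5576) = 0.80446 + 0.16135 + 0.028507 = 0.99432.
⟨E⟩ = Σ EᵢPᵢ = 0.094718 eV.
S/k_B = ln Z + ⟨E⟩/kT = ln(0.99432) + 0.094718/0.165 = -0.0056962 + 0.57405 = 0.568.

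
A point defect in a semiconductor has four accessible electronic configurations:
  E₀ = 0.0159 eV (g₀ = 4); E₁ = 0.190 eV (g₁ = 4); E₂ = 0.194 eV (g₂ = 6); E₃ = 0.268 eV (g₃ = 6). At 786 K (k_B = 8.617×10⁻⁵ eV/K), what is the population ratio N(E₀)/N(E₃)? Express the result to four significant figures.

k_BT = 8.617×10⁻⁵ × 786 K = 0.0677296 eV.
n₀/n₃ = (g₀/g₃) exp[−(E₀−E₃)/kT] = (4/6) × exp(−(-0.2521 eV)/(0.0677296 eV)) = (4/6) × exp(3.72215) = 27.57.

27.57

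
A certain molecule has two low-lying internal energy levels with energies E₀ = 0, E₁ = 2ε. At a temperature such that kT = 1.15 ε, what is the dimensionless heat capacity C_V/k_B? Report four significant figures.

0.3844

Eᵢ/kT = 0, 1.73913.
Z = Σ e^(−Eᵢ/kT) = e^(−0) + e^(−1.73913) = 1.00000 + 0.175673 = 1.17567.
⟨E⟩ = 0.298847 ε, ⟨E²⟩ = 0.597695 ε².
C_V/k_B = (⟨E²⟩ − ⟨E⟩²)/(kT)² = (0.597695 − 0.0893095)/1.32250 = 0.3844.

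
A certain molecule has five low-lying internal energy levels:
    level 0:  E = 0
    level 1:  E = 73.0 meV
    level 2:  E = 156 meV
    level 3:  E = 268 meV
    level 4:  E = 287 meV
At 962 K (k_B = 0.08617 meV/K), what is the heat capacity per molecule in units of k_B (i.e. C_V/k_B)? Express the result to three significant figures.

0.713

k_BT = 0.08617 × 962 K = 82.896 meV.
Eᵢ/kT = 0, 0.88062, 1.8819, 3.2330, 3.4622.
Z = Σ e^(−Eᵢ/kT) = e^(−0) + e^(−0.88062) + e^(−1.8819) + e^(−3.2330) + e^(−3.4622) = 1.0000 + 0.41453 + 0.15230 + 0.039439 + 0.031361 = 1.6376.
⟨E⟩ = 44.938 meV, ⟨E²⟩ = 6919.4 meV².
C_V/k_B = (⟨E²⟩ − ⟨E⟩²)/(kT)² = (6919.4 − 2019.4)/6871.7 = 0.713.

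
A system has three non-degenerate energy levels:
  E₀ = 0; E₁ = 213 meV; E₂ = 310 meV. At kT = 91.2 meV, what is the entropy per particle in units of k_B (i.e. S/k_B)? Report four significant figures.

0.4228

Eᵢ/kT = 0, 2.33553, 3.39912.
Z = Σ e^(−Eᵢ/kT) = e^(−0) + e^(−2.33553) + e^(−3.39912) = 1.00000 + 0.0967592 + 0.0334027 = 1.13016.
⟨E⟩ = Σ EᵢPᵢ = 27.3984 meV.
S/k_B = ln Z + ⟨E⟩/kT = ln(1.13016) + 27.3984/91.2 = 0.122359 + 0.300421 = 0.4228.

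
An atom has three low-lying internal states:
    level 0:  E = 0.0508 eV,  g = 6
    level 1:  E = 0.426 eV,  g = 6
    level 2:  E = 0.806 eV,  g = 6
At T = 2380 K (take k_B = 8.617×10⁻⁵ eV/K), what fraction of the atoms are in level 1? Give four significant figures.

0.1354

k_BT = 8.617×10⁻⁵ × 2380 K = 0.205085 eV.
Eᵢ/kT = 0.247702, 2.07719, 3.93008.
Z = Σ gᵢe^(−Eᵢ/kT) = 6·e^(−0.247702) + 6·e^(−2.07719) + 6·e^(−3.93008) = 4.68356 + 0.751691 + 0.117853 = 5.55310.
P₁ = g₁ e^(−E₁/kT) / Z = 0.751691/5.55310 = 0.1354.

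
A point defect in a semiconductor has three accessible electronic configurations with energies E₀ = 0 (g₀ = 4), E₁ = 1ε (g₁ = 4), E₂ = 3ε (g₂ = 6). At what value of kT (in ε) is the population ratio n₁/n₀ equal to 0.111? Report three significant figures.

n₁/n₀ = (g₁/g₀) exp[−(E₁−E₀)/kT] = 0.111.
⇒ (E₁−E₀)/kT = ln((4/4)/0.111) = ln(9.0090) = 2.1982.
kT = 1ε / 2.1982 = 0.455 ε.

0.455 ε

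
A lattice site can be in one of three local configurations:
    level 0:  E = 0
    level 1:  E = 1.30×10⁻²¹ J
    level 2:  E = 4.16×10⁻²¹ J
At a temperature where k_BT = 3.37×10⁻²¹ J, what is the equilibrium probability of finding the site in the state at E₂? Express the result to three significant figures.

0.148

Eᵢ/kT = 0, 0.38576, 1.2344.
Z = Σ e^(−Eᵢ/kT) = e^(−0) + e^(−0.38576) + e^(−1.2344) = 1.0000 + 0.67993 + 0.29101 = 1.9709.
P₂ = e^(−E₂/kT) / Z = 0.29101/1.9709 = 0.148.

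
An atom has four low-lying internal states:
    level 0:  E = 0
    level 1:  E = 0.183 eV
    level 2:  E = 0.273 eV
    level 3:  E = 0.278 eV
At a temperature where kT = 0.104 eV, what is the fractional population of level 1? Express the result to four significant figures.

Eᵢ/kT = 0, 1.75962, 2.62500, 2.67308.
Z = Σ e^(−Eᵢ/kT) = e^(−0) + e^(−1.75962) + e^(−2.62500) + e^(−2.67308) = 1.00000 + 0.172110 + 0.0724398 + 0.0690393 = 1.31359.
P₁ = e^(−E₁/kT) / Z = 0.172110/1.31359 = 0.1310.

0.1310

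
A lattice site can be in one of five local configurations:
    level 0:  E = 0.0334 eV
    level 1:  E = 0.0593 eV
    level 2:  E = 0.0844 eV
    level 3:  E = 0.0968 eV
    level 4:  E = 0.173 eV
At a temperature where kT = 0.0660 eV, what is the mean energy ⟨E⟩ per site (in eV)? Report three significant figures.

Eᵢ/kT = 0.50606, 0.89848, 1.2788, 1.4667, 2.6212.
Z = Σ e^(−Eᵢ/kT) = e^(−0.50606) + e^(−0.89848) + e^(−1.2788) + e^(−1.4667) + e^(−2.6212) = 0.60287 + 0.40719 + 0.27837 + 0.23069 + 0.072716 = 1.5918.
⟨E⟩ = Σ Eᵢ e^(−Eᵢ/kT) / Z = (0.0334·0.60287 + 0.0593·0.40719 + 0.0844·0.27837 + 0.0968·0.23069 + 0.173·0.072716) / 1.5918 = 0.0645 eV.

0.0645 eV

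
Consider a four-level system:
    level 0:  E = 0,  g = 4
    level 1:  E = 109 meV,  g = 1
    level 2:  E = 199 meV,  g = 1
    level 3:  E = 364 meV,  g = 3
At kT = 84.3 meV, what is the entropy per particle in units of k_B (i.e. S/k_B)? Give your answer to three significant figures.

Eᵢ/kT = 0, 1.2930, 2.3606, 4.3179.
Z = Σ gᵢe^(−Eᵢ/kT) = 4·e^(−0) + 1·e^(−1.2930) + 1·e^(−2.3606) + 3·e^(−4.3179) = 4.0000 + 0.27445 + 0.094364 + 0.039984 = 4.4088.
⟨E⟩ = Σ EᵢPᵢ = 14.346 meV.
S/k_B = ln Z + ⟨E⟩/kT = ln(4.4088) + 14.346/84.3 = 1.4836 + 0.17018 = 1.65.

1.65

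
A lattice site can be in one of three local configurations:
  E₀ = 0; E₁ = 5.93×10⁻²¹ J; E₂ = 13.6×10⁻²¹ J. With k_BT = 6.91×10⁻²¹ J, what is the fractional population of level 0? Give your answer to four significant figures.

Eᵢ/kT = 0, 0.858177, 1.96816.
Z = Σ e^(−Eᵢ/kT) = e^(−0) + e^(−0.858177) + e^(−1.96816) = 1.00000 + 0.423934 + 0.139714 = 1.56365.
P₀ = e^(−E₀/kT) / Z = 1.00000/1.56365 = 0.6395.

0.6395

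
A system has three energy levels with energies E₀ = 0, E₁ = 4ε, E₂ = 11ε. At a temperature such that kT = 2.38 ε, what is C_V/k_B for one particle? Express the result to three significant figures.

Eᵢ/kT = 0, 1.6807, 4.6218.
Z = Σ e^(−Eᵢ/kT) = e^(−0) + e^(−1.6807) + e^(−4.6218) = 1.0000 + 0.18624 + 0.0098351 = 1.1961.
⟨E⟩ = 0.71327 ε, ⟨E²⟩ = 3.4862 ε².
C_V/k_B = (⟨E²⟩ − ⟨E⟩²)/(kT)² = (3.4862 − 0.50875)/5.6644 = 0.526.

0.526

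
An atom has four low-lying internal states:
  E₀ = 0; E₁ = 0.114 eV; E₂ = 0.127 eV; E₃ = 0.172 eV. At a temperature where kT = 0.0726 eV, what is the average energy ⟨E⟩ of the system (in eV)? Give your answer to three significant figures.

0.0419 eV

Eᵢ/kT = 0, 1.5702, 1.7493, 2.3691.
Z = Σ e^(−Eᵢ/kT) = e^(−0) + e^(−1.5702) + e^(−1.7493) + e^(−2.3691) = 1.0000 + 0.20800 + 0.17390 + 0.093565 = 1.4755.
⟨E⟩ = Σ Eᵢ e^(−Eᵢ/kT) / Z = (0·1.0000 + 0.114·0.20800 + 0.127·0.17390 + 0.172·0.093565) / 1.4755 = 0.0419 eV.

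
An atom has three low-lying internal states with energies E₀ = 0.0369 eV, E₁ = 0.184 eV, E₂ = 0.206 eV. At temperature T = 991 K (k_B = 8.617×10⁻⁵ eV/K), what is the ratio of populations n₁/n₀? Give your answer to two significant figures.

k_BT = 8.617×10⁻⁵ × 991 K = 0.08539 eV.
n₁/n₀ = exp[−(E₁−E₀)/kT] = exp(−(0.1471 eV)/(0.08539 eV)) = exp(-1.723) = 0.18.

0.18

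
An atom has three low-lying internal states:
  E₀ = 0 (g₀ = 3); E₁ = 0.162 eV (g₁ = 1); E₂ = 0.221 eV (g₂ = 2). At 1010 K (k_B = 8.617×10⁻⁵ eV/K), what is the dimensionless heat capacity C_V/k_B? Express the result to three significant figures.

k_BT = 8.617×10⁻⁵ × 1010 K = 0.087032 eV.
Eᵢ/kT = 0, 1.8614, 2.5393.
Z = Σ gᵢe^(−Eᵢ/kT) = 3·e^(−0) + 1·e^(−1.8614) + 2·e^(−2.5393) = 3.0000 + 0.15545 + 0.15784 = 3.3133.
⟨E⟩ = 0.018129 eV, ⟨E²⟩ = 0.0035580 eV².
C_V/k_B = (⟨E²⟩ − ⟨E⟩²)/(kT)² = (0.0035580 − 0.00032866)/0.0075746 = 0.426.

0.426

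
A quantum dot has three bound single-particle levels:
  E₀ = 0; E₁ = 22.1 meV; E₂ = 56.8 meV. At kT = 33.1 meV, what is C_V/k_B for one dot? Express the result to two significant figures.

Eᵢ/kT = 0, 0.6677, 1.716.
Z = Σ e^(−Eᵢ/kT) = e^(−0) + e^(−0.6677) + e^(−1.716) = 1.000 + 0.5129 + 0.1798 = 1.693.
⟨E⟩ = 12.73 meV, ⟨E²⟩ = 490.6 meV².
C_V/k_B = (⟨E²⟩ − ⟨E⟩²)/(kT)² = (490.6 − 162.1)/1096 = 0.30.

0.30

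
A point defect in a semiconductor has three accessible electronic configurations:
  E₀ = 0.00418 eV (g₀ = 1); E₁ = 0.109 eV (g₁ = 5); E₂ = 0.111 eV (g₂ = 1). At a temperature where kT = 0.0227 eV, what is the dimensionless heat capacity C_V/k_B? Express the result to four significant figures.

1.119

Eᵢ/kT = 0.184141, 4.80176, 4.88987.
Z = Σ gᵢe^(−Eᵢ/kT) = 1·e^(−0.184141) + 5·e^(−4.80176) + 1·e^(−4.88987) = 0.831819 + 0.0410764 + 0.00752240 = 0.880418.
⟨E⟩ = 0.00998312 eV, ⟨E²⟩ = 0.000676095 eV².
C_V/k_B = (⟨E²⟩ − ⟨E⟩²)/(kT)² = (0.000676095 − 0.0000996627)/0.000515290 = 1.119.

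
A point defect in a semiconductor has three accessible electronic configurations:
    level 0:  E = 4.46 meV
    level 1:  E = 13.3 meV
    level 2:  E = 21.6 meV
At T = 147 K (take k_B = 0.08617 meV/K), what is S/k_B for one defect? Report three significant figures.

k_BT = 0.08617 × 147 K = 12.667 meV.
Eᵢ/kT = 0.35210, 1.0500, 1.7052.
Z = Σ e^(−Eᵢ/kT) = e^(−0.35210) + e^(−1.0500) + e^(−1.7052) = 0.70321 + 0.34994 + 0.18174 = 1.2349.
⟨E⟩ = Σ EᵢPᵢ = 9.4875 meV.
S/k_B = ln Z + ⟨E⟩/kT = ln(1.2349) + 9.4875/12.667 = 0.21099 + 0.74899 = 0.960.

0.960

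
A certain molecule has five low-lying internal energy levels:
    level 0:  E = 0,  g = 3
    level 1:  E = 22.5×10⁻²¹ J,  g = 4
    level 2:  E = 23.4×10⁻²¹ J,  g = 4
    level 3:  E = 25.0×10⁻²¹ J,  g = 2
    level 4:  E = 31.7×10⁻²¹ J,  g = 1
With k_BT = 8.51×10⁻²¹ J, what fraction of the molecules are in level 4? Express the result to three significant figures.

0.00657

Eᵢ/kT = 0, 2.6439, 2.7497, 2.9377, 3.7250.
Z = Σ gᵢe^(−Eᵢ/kT) = 3·e^(−0) + 4·e^(−2.6439) + 4·e^(−2.7497) + 2·e^(−2.9377) + 1·e^(−3.7250) = 3.0000 + 0.28433 + 0.25579 + 0.10597 + 0.024113 = 3.6702.
P₄ = g₄ e^(−E₄/kT) / Z = 0.024113/3.6702 = 0.00657.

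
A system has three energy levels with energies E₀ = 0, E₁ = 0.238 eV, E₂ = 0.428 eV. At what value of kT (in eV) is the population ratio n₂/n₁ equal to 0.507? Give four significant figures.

0.2797 eV

n₂/n₁ = exp[−(E₂−E₁)/kT] = 0.507.
⇒ (E₂−E₁)/kT = ln(1/0.507) = ln(1.97239) = 0.679246.
kT = 0.190 eV / 0.679246 = 0.2797 eV.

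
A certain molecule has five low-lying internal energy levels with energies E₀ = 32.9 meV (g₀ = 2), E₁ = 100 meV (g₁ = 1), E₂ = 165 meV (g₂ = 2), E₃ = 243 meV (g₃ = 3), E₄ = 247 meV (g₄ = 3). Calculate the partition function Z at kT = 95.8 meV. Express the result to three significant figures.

Eᵢ/kT = 0.34342, 1.0438, 1.7223, 2.5365, 2.5783.
Z = Σ gᵢe^(−Eᵢ/kT) = 2·e^(−0.34342) + 1·e^(−1.0438) + 2·e^(−1.7223) + 3·e^(−2.5365) + 3·e^(−2.5783) = 1.4187 + 0.35211 + 0.35731 + 0.23743 + 0.22771 = 2.5933.

Z = 2.59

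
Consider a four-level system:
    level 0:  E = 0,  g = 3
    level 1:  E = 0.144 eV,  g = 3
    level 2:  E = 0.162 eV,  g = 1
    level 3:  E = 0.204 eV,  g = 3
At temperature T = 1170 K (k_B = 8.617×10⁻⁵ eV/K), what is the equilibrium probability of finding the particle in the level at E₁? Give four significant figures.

k_BT = 8.617×10⁻⁵ × 1170 K = 0.100819 eV.
Eᵢ/kT = 0, 1.42830, 1.60684, 2.02343.
Z = Σ gᵢe^(−Eᵢ/kT) = 3·e^(−0) + 3·e^(−1.42830) + 1·e^(−1.60684) + 3·e^(−2.02343) = 3.00000 + 0.719148 + 0.200520 + 0.396604 = 4.31627.
P₁ = g₁ e^(−E₁/kT) / Z = 0.719148/4.31627 = 0.1666.

0.1666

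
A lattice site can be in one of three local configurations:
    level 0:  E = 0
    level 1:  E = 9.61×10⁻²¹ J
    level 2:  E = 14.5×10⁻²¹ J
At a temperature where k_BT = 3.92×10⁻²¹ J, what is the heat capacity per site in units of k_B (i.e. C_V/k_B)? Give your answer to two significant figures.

0.70

Eᵢ/kT = 0, 2.452, 3.699.
Z = Σ e^(−Eᵢ/kT) = e^(−0) + e^(−2.452) + e^(−3.699) = 1.000 + 0.08612 + 0.02475 = 1.111.
⟨E⟩ = 1.068, ⟨E²⟩ = 11.84.
C_V/k_B = (⟨E²⟩ − ⟨E⟩²)/(kT)² = (11.84 − 1.141)/15.37 = 0.70.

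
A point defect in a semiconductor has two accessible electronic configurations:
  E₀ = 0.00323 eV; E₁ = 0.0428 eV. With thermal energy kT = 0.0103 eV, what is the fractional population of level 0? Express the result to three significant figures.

Eᵢ/kT = 0.31359, 4.1553.
Z = Σ e^(−Eᵢ/kT) = e^(−0.31359) + e^(−4.1553) = 0.73082 + 0.015681 = 0.74650.
P₀ = e^(−E₀/kT) / Z = 0.73082/0.74650 = 0.979.

0.979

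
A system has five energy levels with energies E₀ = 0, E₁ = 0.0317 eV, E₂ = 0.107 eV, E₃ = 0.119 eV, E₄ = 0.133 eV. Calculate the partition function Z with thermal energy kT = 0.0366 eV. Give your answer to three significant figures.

Z = 1.54

Eᵢ/kT = 0, 0.86612, 2.9235, 3.2514, 3.6339.
Z = Σ e^(−Eᵢ/kT) = e^(−0) + e^(−0.86612) + e^(−2.9235) + e^(−3.2514) + e^(−3.6339) = 1.0000 + 0.42058 + 0.053745 + 0.038720 + 0.026413 = 1.5395.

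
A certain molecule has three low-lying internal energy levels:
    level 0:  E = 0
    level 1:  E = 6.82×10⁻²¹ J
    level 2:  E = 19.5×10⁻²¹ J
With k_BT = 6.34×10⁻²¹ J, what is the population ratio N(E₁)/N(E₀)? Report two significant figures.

n₁/n₀ = exp[−(E₁−E₀)/kT] = exp(−(6.82 ×10⁻²¹ J)/(6.34 ×10⁻²¹ J)) = exp(-1.076) = 0.34.

0.34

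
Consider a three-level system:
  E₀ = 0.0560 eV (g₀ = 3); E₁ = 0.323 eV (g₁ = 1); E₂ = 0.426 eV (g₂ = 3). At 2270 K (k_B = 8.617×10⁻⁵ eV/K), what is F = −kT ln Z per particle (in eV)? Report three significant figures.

-0.200 eV

k_BT = 8.617×10⁻⁵ × 2270 K = 0.19561 eV.
Eᵢ/kT = 0.28628, 1.6512, 2.1778.
Z = Σ gᵢe^(−Eᵢ/kT) = 3·e^(−0.28628) + 1·e^(−1.6512) + 3·e^(−2.1778) = 2.2532 + 0.19182 + 0.33987 = 2.7849.
F = −kT ln Z = −0.19561 × ln(2.7849) = −0.19561 × 1.0242 = -0.200 eV.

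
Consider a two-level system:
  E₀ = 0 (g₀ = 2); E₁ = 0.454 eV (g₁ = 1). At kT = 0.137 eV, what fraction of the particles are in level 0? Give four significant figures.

Eᵢ/kT = 0, 3.31387.
Z = Σ gᵢe^(−Eᵢ/kT) = 2·e^(−0) + 1·e^(−3.31387) = 2.00000 + 0.0363751 = 2.03638.
P₀ = g₀ e^(−E₀/kT) / Z = 2.00000/2.03638 = 0.9821.

0.9821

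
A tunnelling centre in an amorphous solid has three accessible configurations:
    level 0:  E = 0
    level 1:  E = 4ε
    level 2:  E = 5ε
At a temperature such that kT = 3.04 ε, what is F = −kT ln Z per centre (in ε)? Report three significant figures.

-1.15 ε

Eᵢ/kT = 0, 1.3158, 1.6447.
Z = Σ e^(−Eᵢ/kT) = e^(−0) + e^(−1.3158) + e^(−1.6447) = 1.0000 + 0.26826 + 0.19307 = 1.4613.
F = −kT ln Z = −3.04 × ln(1.4613) = −3.04 × 0.37933 = -1.15 ε.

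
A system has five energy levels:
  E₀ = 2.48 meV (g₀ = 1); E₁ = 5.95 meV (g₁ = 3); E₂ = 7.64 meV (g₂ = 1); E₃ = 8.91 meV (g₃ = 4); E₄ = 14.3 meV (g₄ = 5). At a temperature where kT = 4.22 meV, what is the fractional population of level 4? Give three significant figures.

Eᵢ/kT = 0.58768, 1.4100, 1.8104, 2.1114, 3.3886.
Z = Σ gᵢe^(−Eᵢ/kT) = 1·e^(−0.58768) + 3·e^(−1.4100) + 1·e^(−1.8104) + 4·e^(−2.1114) + 5·e^(−3.3886) = 0.55561 + 0.73243 + 0.16359 + 0.48427 + 0.16878 = 2.1047.
P₄ = g₄ e^(−E₄/kT) / Z = 0.16878/2.1047 = 0.0802.

0.0802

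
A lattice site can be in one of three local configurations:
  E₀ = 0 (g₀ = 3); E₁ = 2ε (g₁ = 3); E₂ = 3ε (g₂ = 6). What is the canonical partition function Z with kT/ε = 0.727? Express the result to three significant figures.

Z = 3.29

Eᵢ/kT = 0, 2.7510, 4.1265.
Z = Σ gᵢe^(−Eᵢ/kT) = 3·e^(−0) + 3·e^(−2.7510) + 6·e^(−4.1265) = 3.0000 + 0.19159 + 0.096836 = 3.2884.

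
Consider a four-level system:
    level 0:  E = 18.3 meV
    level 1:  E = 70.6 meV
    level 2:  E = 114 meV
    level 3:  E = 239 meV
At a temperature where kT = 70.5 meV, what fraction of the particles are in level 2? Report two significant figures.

Eᵢ/kT = 0.2596, 1.001, 1.617, 3.390.
Z = Σ e^(−Eᵢ/kT) = e^(−0.2596) + e^(−1.001) + e^(−1.617) + e^(−3.390) = 0.7714 + 0.3675 + 0.1985 + 0.03371 = 1.371.
P₂ = e^(−E₂/kT) / Z = 0.1985/1.371 = 0.14.

0.14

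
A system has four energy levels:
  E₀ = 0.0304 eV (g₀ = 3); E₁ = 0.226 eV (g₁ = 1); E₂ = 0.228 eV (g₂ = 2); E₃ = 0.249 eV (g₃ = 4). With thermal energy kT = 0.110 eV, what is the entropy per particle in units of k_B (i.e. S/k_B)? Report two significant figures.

1.9

Eᵢ/kT = 0.2764, 2.055, 2.073, 2.264.
Z = Σ gᵢe^(−Eᵢ/kT) = 3·e^(−0.2764) + 1·e^(−2.055) + 2·e^(−2.073) + 4·e^(−2.264) = 2.276 + 0.1281 + 0.2516 + 0.4157 = 3.071.
⟨E⟩ = Σ EᵢPᵢ = 0.08434 eV.
S/k_B = ln Z + ⟨E⟩/kT = ln(3.071) + 0.08434/0.110 = 1.122 + 0.7667 = 1.9.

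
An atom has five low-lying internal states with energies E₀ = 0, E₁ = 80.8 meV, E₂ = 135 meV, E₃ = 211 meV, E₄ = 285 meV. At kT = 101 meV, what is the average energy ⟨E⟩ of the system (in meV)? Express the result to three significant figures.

60.6 meV

Eᵢ/kT = 0, 0.80000, 1.3366, 2.0891, 2.8218.
Z = Σ e^(−Eᵢ/kT) = e^(−0) + e^(−0.80000) + e^(−1.3366) + e^(−2.0891) + e^(−2.8218) = 1.0000 + 0.44933 + 0.26274 + 0.12380 + 0.059499 = 1.8954.
⟨E⟩ = Σ Eᵢ e^(−Eᵢ/kT) / Z = (0·1.0000 + 80.8·0.44933 + 135·0.26274 + 211·0.12380 + 285·0.059499) / 1.8954 = 60.6 meV.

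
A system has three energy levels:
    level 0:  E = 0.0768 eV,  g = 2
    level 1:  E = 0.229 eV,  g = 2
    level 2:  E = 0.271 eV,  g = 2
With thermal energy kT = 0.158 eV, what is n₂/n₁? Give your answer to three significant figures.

n₂/n₁ = (g₂/g₁) exp[−(E₂−E₁)/kT] = (2/2) × exp(−(0.042 eV)/(0.158 eV)) = (2/2) × exp(-0.26582) = 0.767.

0.767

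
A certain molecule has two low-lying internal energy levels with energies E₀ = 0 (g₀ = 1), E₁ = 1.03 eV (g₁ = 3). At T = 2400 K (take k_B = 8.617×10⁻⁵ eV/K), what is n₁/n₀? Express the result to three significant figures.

k_BT = 8.617×10⁻⁵ × 2400 K = 0.20681 eV.
n₁/n₀ = (g₁/g₀) exp[−(E₁−E₀)/kT] = (3/1) × exp(−(1.03 eV)/(0.20681 eV)) = (3/1) × exp(-4.9804) = 0.0206.

0.0206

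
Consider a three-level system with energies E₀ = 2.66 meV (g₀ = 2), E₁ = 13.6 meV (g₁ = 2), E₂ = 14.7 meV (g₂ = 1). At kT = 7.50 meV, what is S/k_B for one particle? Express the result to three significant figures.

1.36

Eᵢ/kT = 0.35467, 1.8133, 1.9600.
Z = Σ gᵢe^(−Eᵢ/kT) = 2·e^(−0.35467) + 2·e^(−1.8133) + 1·e^(−1.9600) = 1.4028 + 0.32623 + 0.14086 = 1.8699.
⟨E⟩ = Σ EᵢPᵢ = 5.4756 meV.
S/k_B = ln Z + ⟨E⟩/kT = ln(1.8699) + 5.4756/7.50 = 0.62588 + 0.73008 = 1.36.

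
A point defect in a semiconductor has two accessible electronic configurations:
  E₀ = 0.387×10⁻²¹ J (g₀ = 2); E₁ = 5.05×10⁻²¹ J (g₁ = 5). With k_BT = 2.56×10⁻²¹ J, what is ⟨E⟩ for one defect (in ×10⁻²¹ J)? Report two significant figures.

1.7 ×10⁻²¹ J

Eᵢ/kT = 0.1512, 1.973.
Z = Σ gᵢe^(−Eᵢ/kT) = 2·e^(−0.1512) + 5·e^(−1.973) = 1.719 + 0.6952 = 2.414.
⟨E⟩ = Σ Eᵢ gᵢe^(−Eᵢ/kT) / Z = (0.387·1.719 + 5.05·0.6952) / 2.414 = 1.7 ×10⁻²¹ J.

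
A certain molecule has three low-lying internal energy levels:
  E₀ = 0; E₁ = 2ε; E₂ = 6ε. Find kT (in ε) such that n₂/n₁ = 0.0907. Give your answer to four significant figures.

n₂/n₁ = exp[−(E₂−E₁)/kT] = 0.0907.
⇒ (E₂−E₁)/kT = ln(1/0.0907) = ln(11.0254) = 2.40020.
kT = 4ε / 2.40020 = 1.667 ε.

1.667 ε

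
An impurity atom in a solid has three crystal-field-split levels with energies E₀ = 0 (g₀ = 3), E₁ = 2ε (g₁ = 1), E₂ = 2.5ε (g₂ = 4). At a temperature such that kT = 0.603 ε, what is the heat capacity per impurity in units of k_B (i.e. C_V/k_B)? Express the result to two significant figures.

0.46

Eᵢ/kT = 0, 3.317, 4.146.
Z = Σ gᵢe^(−Eᵢ/kT) = 3·e^(−0) + 1·e^(−3.317) + 4·e^(−4.146) = 3.000 + 0.03626 + 0.06331 = 3.100.
⟨E⟩ = 0.07445 ε, ⟨E²⟩ = 0.1744 ε².
C_V/k_B = (⟨E²⟩ − ⟨E⟩²)/(kT)² = (0.1744 − 0.005543)/0.3636 = 0.46.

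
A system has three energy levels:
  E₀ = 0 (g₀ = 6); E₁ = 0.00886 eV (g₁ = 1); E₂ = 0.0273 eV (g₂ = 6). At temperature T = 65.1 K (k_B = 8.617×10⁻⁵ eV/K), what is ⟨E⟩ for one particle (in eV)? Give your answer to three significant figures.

k_BT = 8.617×10⁻⁵ × 65.1 K = 0.0056097 eV.
Eᵢ/kT = 0, 1.5794, 4.8666.
Z = Σ gᵢe^(−Eᵢ/kT) = 6·e^(−0) + 1·e^(−1.5794) + 6·e^(−4.8666) = 6.0000 + 0.20610 + 0.046197 = 6.2523.
⟨E⟩ = Σ Eᵢ gᵢe^(−Eᵢ/kT) / Z = (0·6.0000 + 0.00886·0.20610 + 0.0273·0.046197) / 6.2523 = 0.000494 eV.

0.000494 eV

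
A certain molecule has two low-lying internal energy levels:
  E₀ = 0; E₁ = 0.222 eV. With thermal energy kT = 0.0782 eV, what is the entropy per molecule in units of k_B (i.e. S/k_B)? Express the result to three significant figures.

Eᵢ/kT = 0, 2.8389.
Z = Σ e^(−Eᵢ/kT) = e^(−0) + e^(−2.8389) = 1.0000 + 0.058490 = 1.0585.
⟨E⟩ = Σ EᵢPᵢ = 0.012267 eV.
S/k_B = ln Z + ⟨E⟩/kT = ln(1.0585) + 0.012267/0.0782 = 0.056853 + 0.15687 = 0.214.

0.214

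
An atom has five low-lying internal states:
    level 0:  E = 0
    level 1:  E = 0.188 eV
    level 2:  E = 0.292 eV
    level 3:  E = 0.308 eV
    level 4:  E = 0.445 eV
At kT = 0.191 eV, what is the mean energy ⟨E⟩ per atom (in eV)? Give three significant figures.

0.126 eV

Eᵢ/kT = 0, 0.98429, 1.5288, 1.6126, 2.3298.
Z = Σ e^(−Eᵢ/kT) = e^(−0) + e^(−0.98429) + e^(−1.5288) + e^(−1.6126) + e^(−2.3298) = 1.0000 + 0.37370 + 0.21680 + 0.19937 + 0.097315 = 1.8872.
⟨E⟩ = Σ Eᵢ e^(−Eᵢ/kT) / Z = (0·1.0000 + 0.188·0.37370 + 0.292·0.21680 + 0.308·0.19937 + 0.445·0.097315) / 1.8872 = 0.126 eV.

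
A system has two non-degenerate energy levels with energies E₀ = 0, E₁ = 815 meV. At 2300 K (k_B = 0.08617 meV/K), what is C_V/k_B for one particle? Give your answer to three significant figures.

k_BT = 0.08617 × 2300 K = 198.19 meV.
Eᵢ/kT = 0, 4.1122.
Z = Σ e^(−Eᵢ/kT) = e^(−0) + e^(−4.1122) = 1.0000 + 0.016372 = 1.0164.
⟨E⟩ = 13.128 meV, ⟨E²⟩ = 10699 meV².
C_V/k_B = (⟨E²⟩ − ⟨E⟩²)/(kT)² = (10699 − 172.34)/39279 = 0.268.

0.268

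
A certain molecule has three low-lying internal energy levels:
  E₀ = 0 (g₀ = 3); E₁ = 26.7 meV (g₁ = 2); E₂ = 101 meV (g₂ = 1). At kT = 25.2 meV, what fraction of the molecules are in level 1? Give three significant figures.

0.187

Eᵢ/kT = 0, 1.0595, 4.0079.
Z = Σ gᵢe^(−Eᵢ/kT) = 3·e^(−0) + 2·e^(−1.0595) + 1·e^(−4.0079) = 3.0000 + 0.69326 + 0.018172 = 3.7114.
P₁ = g₁ e^(−E₁/kT) / Z = 0.69326/3.7114 = 0.187.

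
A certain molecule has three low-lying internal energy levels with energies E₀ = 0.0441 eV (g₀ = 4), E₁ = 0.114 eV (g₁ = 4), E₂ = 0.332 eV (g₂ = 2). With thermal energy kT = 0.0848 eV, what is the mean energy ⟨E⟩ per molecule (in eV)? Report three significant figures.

Eᵢ/kT = 0.52005, 1.3443, 3.9151.
Z = Σ gᵢe^(−Eᵢ/kT) = 4·e^(−0.52005) + 4·e^(−1.3443) + 2·e^(−3.9151) = 2.3780 + 1.0429 + 0.039877 = 3.4608.
⟨E⟩ = Σ Eᵢ gᵢe^(−Eᵢ/kT) / Z = (0.0441·2.3780 + 0.114·1.0429 + 0.332·0.039877) / 3.4608 = 0.0685 eV.

0.0685 eV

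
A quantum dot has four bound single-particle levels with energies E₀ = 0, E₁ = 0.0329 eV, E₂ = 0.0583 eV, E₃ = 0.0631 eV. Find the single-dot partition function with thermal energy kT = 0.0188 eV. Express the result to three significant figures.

Eᵢ/kT = 0, 1.7500, 3.1011, 3.3564.
Z = Σ e^(−Eᵢ/kT) = e^(−0) + e^(−1.7500) + e^(−3.1011) + e^(−3.3564) = 1.0000 + 0.17377 + 0.045000 + 0.034861 = 1.2536.

Z = 1.25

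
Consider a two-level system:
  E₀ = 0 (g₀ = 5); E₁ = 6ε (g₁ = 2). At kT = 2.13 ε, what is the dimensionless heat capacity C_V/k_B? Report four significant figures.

0.1810

Eᵢ/kT = 0, 2.81690.
Z = Σ gᵢe^(−Eᵢ/kT) = 5·e^(−0) + 2·e^(−2.81690) = 5.00000 + 0.119582 = 5.11958.
⟨E⟩ = 0.140147 ε, ⟨E²⟩ = 0.840880 ε².
C_V/k_B = (⟨E²⟩ − ⟨E⟩²)/(kT)² = (0.840880 − 0.0196412)/4.53690 = 0.1810.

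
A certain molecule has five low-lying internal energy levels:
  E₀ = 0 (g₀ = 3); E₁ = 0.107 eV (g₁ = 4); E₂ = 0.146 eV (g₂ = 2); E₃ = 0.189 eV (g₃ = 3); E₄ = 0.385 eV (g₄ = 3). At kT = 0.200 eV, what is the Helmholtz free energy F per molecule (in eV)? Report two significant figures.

-0.41 eV

Eᵢ/kT = 0, 0.5350, 0.7300, 0.9450, 1.925.
Z = Σ gᵢe^(−Eᵢ/kT) = 3·e^(−0) + 4·e^(−0.5350) + 2·e^(−0.7300) + 3·e^(−0.9450) + 3·e^(−1.925) = 3.000 + 2.343 + 0.9638 + 1.166 + 0.4376 = 7.910.
F = −kT ln Z = −0.200 × ln(7.910) = −0.200 × 2.068 = -0.41 eV.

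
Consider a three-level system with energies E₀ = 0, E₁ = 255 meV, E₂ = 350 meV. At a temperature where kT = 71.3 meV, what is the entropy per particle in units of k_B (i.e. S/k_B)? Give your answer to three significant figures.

Eᵢ/kT = 0, 3.5764, 4.9088.
Z = Σ e^(−Eᵢ/kT) = e^(−0) + e^(−3.5764) + e^(−4.9088) = 1.0000 + 0.027976 + 0.0073813 = 1.0354.
⟨E⟩ = Σ EᵢPᵢ = 9.3851 meV.
S/k_B = ln Z + ⟨E⟩/kT = ln(1.0354) + 9.3851/71.3 = 0.034788 + 0.13163 = 0.166.

0.166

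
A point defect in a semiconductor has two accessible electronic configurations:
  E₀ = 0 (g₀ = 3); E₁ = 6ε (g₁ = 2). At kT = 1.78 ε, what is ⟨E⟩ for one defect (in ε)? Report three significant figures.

0.134 ε

Eᵢ/kT = 0, 3.3708.
Z = Σ gᵢe^(−Eᵢ/kT) = 3·e^(−0) + 2·e^(−3.3708) = 3.0000 + 0.068724 = 3.0687.
⟨E⟩ = Σ Eᵢ gᵢe^(−Eᵢ/kT) / Z = (0·3.0000 + 6·0.068724) / 3.0687 = 0.134 ε.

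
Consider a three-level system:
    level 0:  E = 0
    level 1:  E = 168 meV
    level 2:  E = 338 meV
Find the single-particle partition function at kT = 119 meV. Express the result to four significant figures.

Z = 1.302

Eᵢ/kT = 0, 1.41176, 2.84034.
Z = Σ e^(−Eᵢ/kT) = e^(−0) + e^(−1.41176) + e^(−2.84034) = 1.00000 + 0.243714 + 0.0584058 = 1.30212.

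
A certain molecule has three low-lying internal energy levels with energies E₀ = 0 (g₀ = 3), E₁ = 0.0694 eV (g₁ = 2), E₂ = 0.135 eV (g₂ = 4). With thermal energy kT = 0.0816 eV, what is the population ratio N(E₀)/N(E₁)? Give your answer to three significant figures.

3.51

n₀/n₁ = (g₀/g₁) exp[−(E₀−E₁)/kT] = (3/2) × exp(−(-0.0694 eV)/(0.0816 eV)) = (3/2) × exp(0.85049) = 3.51.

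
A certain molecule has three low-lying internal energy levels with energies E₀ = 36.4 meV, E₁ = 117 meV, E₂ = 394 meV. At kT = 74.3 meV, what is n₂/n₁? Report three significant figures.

n₂/n₁ = exp[−(E₂−E₁)/kT] = exp(−(277 meV)/(74.3 meV)) = exp(-3.7281) = 0.0240.

0.0240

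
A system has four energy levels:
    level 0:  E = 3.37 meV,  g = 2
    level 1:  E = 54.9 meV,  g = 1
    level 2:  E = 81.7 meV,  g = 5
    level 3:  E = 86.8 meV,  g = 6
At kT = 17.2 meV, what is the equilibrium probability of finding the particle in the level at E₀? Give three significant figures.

0.930

Eᵢ/kT = 0.19593, 3.1919, 4.7500, 5.0465.
Z = Σ gᵢe^(−Eᵢ/kT) = 2·e^(−0.19593) + 1·e^(−3.1919) + 5·e^(−4.7500) + 6·e^(−5.0465) = 1.6441 + 0.041094 + 0.043258 + 0.038591 = 1.7670.
P₀ = g₀ e^(−E₀/kT) / Z = 1.6441/1.7670 = 0.930.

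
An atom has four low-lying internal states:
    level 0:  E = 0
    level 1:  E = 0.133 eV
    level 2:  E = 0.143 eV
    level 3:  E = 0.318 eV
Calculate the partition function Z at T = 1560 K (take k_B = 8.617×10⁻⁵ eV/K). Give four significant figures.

Z = 1.811

k_BT = 8.617×10⁻⁵ × 1560 K = 0.134425 eV.
Eᵢ/kT = 0, 0.989399, 1.06379, 2.36563.
Z = Σ e^(−Eᵢ/kT) = e^(−0) + e^(−0.989399) + e^(−1.06379) + e^(−2.36563) = 1.00000 + 0.371800 + 0.345145 + 0.0938901 = 1.81084.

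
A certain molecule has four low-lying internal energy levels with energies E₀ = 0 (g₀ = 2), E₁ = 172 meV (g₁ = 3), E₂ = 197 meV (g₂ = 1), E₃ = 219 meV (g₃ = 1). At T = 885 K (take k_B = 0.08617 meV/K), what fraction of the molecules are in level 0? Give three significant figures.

0.817

k_BT = 0.08617 × 885 K = 76.260 meV.
Eᵢ/kT = 0, 2.2554, 2.5833, 2.8718.
Z = Σ gᵢe^(−Eᵢ/kT) = 2·e^(−0) + 3·e^(−2.2554) + 1·e^(−2.5833) + 1·e^(−2.8718) = 2.0000 + 0.31449 + 0.075524 + 0.056597 = 2.4466.
P₀ = g₀ e^(−E₀/kT) / Z = 2.0000/2.4466 = 0.817.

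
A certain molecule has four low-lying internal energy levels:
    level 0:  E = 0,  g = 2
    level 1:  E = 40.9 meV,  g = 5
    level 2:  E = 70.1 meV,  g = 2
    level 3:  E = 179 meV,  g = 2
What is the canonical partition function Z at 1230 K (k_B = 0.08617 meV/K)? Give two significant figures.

Z = 6.8

k_BT = 0.08617 × 1230 K = 106.0 meV.
Eᵢ/kT = 0, 0.3858, 0.6613, 1.689.
Z = Σ gᵢe^(−Eᵢ/kT) = 2·e^(−0) + 5·e^(−0.3858) + 2·e^(−0.6613) + 2·e^(−1.689) = 2.000 + 3.400 + 1.032 + 0.3694 = 6.801.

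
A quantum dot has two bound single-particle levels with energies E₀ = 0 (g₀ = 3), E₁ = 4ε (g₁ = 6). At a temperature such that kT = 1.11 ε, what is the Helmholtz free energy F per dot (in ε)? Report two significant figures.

-1.3 ε

Eᵢ/kT = 0, 3.604.
Z = Σ gᵢe^(−Eᵢ/kT) = 3·e^(−0) + 6·e^(−3.604) = 3.000 + 0.1633 = 3.163.
F = −kT ln Z = −1.11 × ln(3.163) = −1.11 × 1.152 = -1.3 ε.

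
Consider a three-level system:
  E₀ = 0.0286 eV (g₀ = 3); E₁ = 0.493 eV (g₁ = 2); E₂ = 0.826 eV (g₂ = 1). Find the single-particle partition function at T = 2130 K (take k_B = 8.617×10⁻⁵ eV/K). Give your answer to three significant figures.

k_BT = 8.617×10⁻⁵ × 2130 K = 0.18354 eV.
Eᵢ/kT = 0.15582, 2.6861, 4.5004.
Z = Σ gᵢe^(−Eᵢ/kT) = 3·e^(−0.15582) + 2·e^(−2.6861) + 1·e^(−4.5004) = 2.5671 + 0.13629 + 0.011105 = 2.7145.

Z = 2.71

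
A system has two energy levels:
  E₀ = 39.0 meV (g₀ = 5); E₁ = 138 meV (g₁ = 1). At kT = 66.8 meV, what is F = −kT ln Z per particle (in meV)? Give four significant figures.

-71.48 meV

Eᵢ/kT = 0.583832, 2.06587.
Z = Σ gᵢe^(−Eᵢ/kT) = 5·e^(−0.583832) + 1·e^(−2.06587) = 2.78878 + 0.126708 = 2.91549.
F = −kT ln Z = −66.8 × ln(2.91549) = −66.8 × 1.07004 = -71.48 meV.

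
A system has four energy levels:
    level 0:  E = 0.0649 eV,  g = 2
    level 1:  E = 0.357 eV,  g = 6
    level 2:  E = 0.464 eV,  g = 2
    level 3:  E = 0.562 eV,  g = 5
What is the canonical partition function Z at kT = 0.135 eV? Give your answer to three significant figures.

Z = 1.81

Eᵢ/kT = 0.48074, 2.6444, 3.4370, 4.1630.
Z = Σ gᵢe^(−Eᵢ/kT) = 2·e^(−0.48074) + 6·e^(−2.6444) + 2·e^(−3.4370) + 5·e^(−4.1630) = 1.2367 + 0.42629 + 0.064322 + 0.077804 = 1.8051.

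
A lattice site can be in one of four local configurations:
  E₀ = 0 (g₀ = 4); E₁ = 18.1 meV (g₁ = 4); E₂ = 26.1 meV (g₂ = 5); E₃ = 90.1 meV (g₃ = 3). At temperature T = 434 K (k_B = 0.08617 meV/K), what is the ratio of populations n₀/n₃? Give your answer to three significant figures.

14.8

k_BT = 0.08617 × 434 K = 37.398 meV.
n₀/n₃ = (g₀/g₃) exp[−(E₀−E₃)/kT] = (4/3) × exp(−(-90.1 meV)/(37.398 meV)) = (4/3) × exp(2.4092) = 14.8.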